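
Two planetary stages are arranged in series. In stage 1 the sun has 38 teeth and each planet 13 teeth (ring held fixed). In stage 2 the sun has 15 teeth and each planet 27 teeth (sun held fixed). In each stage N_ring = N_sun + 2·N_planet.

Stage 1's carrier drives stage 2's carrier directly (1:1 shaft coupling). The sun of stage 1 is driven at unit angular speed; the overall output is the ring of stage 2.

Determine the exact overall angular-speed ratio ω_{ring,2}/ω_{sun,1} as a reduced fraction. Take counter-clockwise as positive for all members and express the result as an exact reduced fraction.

532/1173

Stage 1: N_ring = 38 + 2·13 = 64
Stage 1: 38(ω_s−ω_c) = −64(ω_r−ω_c),  ω_r=0, ω_s=1
Stage 1: 38(1−ω_c) = −64(0−ω_c)  ⇒  102ω_c = 38  ⇒  ω_c = 19/51
  ⇒ ω_c¹/ω_s¹ = 19/51
Stage 2: N_ring = 15 + 2·27 = 69
Stage 2: 15(ω_s−ω_c) = −69(ω_r−ω_c),  ω_s=0, ω_c=1
Stage 2: ω_r = 1 − (15/69)(0−1) = 28/23
  ⇒ ω_r²/ω_c² = 28/23
Coupling ω_c² = ω_c¹ ⇒ overall = 19/51 × 28/23 = 532/1173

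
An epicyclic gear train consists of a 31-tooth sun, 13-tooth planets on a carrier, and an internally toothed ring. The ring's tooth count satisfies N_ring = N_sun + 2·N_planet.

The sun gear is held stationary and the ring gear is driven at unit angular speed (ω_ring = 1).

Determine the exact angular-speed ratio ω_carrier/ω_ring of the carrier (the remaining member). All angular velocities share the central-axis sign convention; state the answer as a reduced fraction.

57/88

N_ring = 31 + 2·13 = 57
31(ω_s−ω_c) = −57(ω_r−ω_c),  ω_s=0, ω_r=1
31(0−ω_c) = −57(1−ω_c)  ⇒  88ω_c = 57  ⇒  ω_c = 57/88
ω_c/ω_r = 57/88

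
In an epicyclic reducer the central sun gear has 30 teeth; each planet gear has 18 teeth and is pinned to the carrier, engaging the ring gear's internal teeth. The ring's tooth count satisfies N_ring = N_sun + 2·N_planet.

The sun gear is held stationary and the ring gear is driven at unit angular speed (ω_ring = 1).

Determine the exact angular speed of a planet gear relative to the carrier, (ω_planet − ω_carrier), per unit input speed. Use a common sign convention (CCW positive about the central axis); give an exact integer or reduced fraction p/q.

55/48

N_ring = 30 + 2·18 = 66
30(ω_s−ω_c) = −66(ω_r−ω_c),  ω_s=0, ω_r=1
30(0−ω_c) = −66(1−ω_c)  ⇒  96ω_c = 66  ⇒  ω_c = 11/16
sun–planet: 30·(0−11/16) = −18·(ω_p−ω_c)  ⇒  ω_p−ω_c = −(30/18)·(-11/16) = 55/48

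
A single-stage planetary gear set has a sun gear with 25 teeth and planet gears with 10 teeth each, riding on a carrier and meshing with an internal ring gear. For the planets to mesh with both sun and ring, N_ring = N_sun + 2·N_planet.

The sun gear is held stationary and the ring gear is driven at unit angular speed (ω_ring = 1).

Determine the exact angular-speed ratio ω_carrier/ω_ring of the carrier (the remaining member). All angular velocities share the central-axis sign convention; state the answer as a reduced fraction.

9/14

N_ring = 25 + 2·10 = 45
25(ω_s−ω_c) = −45(ω_r−ω_c),  ω_s=0, ω_r=1
25(0−ω_c) = −45(1−ω_c)  ⇒  70ω_c = 45  ⇒  ω_c = 9/14
ω_c/ω_r = 9/14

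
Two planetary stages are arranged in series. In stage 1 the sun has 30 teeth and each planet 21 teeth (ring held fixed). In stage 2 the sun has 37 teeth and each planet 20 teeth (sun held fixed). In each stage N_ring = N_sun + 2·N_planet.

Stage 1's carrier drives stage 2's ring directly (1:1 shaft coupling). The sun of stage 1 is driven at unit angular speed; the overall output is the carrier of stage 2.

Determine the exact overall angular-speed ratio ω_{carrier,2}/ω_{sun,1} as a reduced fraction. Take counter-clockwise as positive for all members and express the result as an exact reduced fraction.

385/1938

Stage 1: N_ring = 30 + 2·21 = 72
Stage 1: 30(ω_s−ω_c) = −72(ω_r−ω_c),  ω_r=0, ω_s=1
Stage 1: 30(1−ω_c) = −72(0−ω_c)  ⇒  102ω_c = 30  ⇒  ω_c = 5/17
  ⇒ ω_c¹/ω_s¹ = 5/17
Stage 2: N_ring = 37 + 2·20 = 77
Stage 2: 37(ω_s−ω_c) = −77(ω_r−ω_c),  ω_s=0, ω_r=1
Stage 2: 37(0−ω_c) = −77(1−ω_c)  ⇒  114ω_c = 77  ⇒  ω_c = 77/114
  ⇒ ω_c²/ω_r² = 77/114
Coupling ω_r² = ω_c¹ ⇒ overall = 5/17 × 77/114 = 385/1938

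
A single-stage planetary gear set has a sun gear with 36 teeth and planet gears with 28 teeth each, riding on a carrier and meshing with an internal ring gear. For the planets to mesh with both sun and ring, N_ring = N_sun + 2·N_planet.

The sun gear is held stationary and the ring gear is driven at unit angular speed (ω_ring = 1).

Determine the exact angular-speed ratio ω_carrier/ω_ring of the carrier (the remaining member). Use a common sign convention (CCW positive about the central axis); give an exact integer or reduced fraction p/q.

N_ring = 36 + 2·28 = 92
36(ω_s−ω_c) = −92(ω_r−ω_c),  ω_s=0, ω_r=1
36(0−ω_c) = −92(1−ω_c)  ⇒  128ω_c = 92  ⇒  ω_c = 23/32
ω_c/ω_r = 23/32

23/32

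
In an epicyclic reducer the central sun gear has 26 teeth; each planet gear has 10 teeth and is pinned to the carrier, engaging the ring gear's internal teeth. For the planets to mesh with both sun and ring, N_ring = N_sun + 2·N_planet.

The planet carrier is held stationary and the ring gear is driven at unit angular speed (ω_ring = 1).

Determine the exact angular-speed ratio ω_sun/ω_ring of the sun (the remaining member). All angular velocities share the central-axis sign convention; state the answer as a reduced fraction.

-23/13

N_ring = 26 + 2·10 = 46
26(ω_s−ω_c) = −46(ω_r−ω_c),  ω_c=0, ω_r=1
ω_s = 0 − (46/26)(1−0) = -23/13
ω_s/ω_r = -23/13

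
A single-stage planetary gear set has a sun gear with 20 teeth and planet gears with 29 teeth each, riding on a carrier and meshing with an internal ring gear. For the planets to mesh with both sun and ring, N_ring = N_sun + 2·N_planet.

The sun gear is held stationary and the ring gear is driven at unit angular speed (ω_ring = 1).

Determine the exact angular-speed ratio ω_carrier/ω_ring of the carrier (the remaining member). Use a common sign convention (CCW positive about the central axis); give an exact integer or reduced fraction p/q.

39/49

N_ring = 20 + 2·29 = 78
20(ω_s−ω_c) = −78(ω_r−ω_c),  ω_s=0, ω_r=1
20(0−ω_c) = −78(1−ω_c)  ⇒  98ω_c = 78  ⇒  ω_c = 39/49
ω_c/ω_r = 39/49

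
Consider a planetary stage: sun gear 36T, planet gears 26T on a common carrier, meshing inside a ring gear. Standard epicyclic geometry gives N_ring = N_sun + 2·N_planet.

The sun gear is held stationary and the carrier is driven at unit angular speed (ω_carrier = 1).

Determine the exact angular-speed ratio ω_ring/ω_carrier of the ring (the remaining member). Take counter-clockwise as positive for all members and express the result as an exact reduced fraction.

N_ring = 36 + 2·26 = 88
36(ω_s−ω_c) = −88(ω_r−ω_c),  ω_s=0, ω_c=1
ω_r = 1 − (36/88)(0−1) = 31/22
ω_r/ω_c = 31/22

31/22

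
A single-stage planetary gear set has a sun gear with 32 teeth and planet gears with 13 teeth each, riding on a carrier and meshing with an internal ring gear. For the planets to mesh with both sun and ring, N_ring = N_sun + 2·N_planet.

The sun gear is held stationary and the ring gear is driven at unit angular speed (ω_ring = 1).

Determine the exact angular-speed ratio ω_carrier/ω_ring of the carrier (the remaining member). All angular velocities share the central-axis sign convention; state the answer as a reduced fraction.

N_ring = 32 + 2·13 = 58
32(ω_s−ω_c) = −58(ω_r−ω_c),  ω_s=0, ω_r=1
32(0−ω_c) = −58(1−ω_c)  ⇒  90ω_c = 58  ⇒  ω_c = 29/45
ω_c/ω_r = 29/45

29/45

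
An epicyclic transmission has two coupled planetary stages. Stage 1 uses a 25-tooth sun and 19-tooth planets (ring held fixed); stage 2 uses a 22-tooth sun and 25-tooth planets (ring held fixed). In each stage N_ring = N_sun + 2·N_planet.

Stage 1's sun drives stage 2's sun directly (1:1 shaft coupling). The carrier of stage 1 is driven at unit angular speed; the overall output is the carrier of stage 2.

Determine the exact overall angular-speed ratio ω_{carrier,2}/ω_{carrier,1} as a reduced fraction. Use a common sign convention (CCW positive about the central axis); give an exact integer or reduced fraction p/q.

968/1175

Stage 1: N_ring = 25 + 2·19 = 63
Stage 1: 25(ω_s−ω_c) = −63(ω_r−ω_c),  ω_r=0, ω_c=1
Stage 1: ω_s = 1 − (63/25)(0−1) = 88/25
  ⇒ ω_s¹/ω_c¹ = 88/25
Stage 2: N_ring = 22 + 2·25 = 72
Stage 2: 22(ω_s−ω_c) = −72(ω_r−ω_c),  ω_r=0, ω_s=1
Stage 2: 22(1−ω_c) = −72(0−ω_c)  ⇒  94ω_c = 22  ⇒  ω_c = 11/47
  ⇒ ω_c²/ω_s² = 11/47
Coupling ω_s² = ω_s¹ ⇒ overall = 88/25 × 11/47 = 968/1175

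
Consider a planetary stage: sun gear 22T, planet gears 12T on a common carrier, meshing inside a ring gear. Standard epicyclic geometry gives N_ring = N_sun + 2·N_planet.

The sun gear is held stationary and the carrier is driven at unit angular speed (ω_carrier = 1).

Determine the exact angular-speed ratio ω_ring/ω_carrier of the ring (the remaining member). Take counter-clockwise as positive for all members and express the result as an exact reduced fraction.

N_ring = 22 + 2·12 = 46
22(ω_s−ω_c) = −46(ω_r−ω_c),  ω_s=0, ω_c=1
ω_r = 1 − (22/46)(0−1) = 34/23
ω_r/ω_c = 34/23

34/23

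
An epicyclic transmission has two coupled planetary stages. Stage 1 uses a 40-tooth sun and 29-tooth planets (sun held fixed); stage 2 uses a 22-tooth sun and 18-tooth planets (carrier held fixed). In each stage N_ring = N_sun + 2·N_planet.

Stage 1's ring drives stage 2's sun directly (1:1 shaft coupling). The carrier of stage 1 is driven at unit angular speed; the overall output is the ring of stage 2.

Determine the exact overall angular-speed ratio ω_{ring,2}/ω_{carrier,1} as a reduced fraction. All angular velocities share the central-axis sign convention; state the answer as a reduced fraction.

-759/1421

Stage 1: N_ring = 40 + 2·29 = 98
Stage 1: 40(ω_s−ω_c) = −98(ω_r−ω_c),  ω_s=0, ω_c=1
Stage 1: ω_r = 1 − (40/98)(0−1) = 69/49
  ⇒ ω_r¹/ω_c¹ = 69/49
Stage 2: N_ring = 22 + 2·18 = 58
Stage 2: 22(ω_s−ω_c) = −58(ω_r−ω_c),  ω_c=0, ω_s=1
Stage 2: ω_r = 0 − (22/58)(1−0) = -11/29
  ⇒ ω_r²/ω_s² = -11/29
Coupling ω_s² = ω_r¹ ⇒ overall = 69/49 × -11/29 = -759/1421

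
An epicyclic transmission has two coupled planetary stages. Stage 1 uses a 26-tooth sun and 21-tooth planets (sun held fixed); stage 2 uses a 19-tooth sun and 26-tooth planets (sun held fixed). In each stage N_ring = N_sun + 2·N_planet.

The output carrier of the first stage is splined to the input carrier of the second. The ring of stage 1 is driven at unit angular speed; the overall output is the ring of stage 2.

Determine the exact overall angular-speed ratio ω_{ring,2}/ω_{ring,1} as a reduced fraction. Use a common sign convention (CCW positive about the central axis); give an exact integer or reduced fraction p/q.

3060/3337

Stage 1: N_ring = 26 + 2·21 = 68
Stage 1: 26(ω_s−ω_c) = −68(ω_r−ω_c),  ω_s=0, ω_r=1
Stage 1: 26(0−ω_c) = −68(1−ω_c)  ⇒  94ω_c = 68  ⇒  ω_c = 34/47
  ⇒ ω_c¹/ω_r¹ = 34/47
Stage 2: N_ring = 19 + 2·26 = 71
Stage 2: 19(ω_s−ω_c) = −71(ω_r−ω_c),  ω_s=0, ω_c=1
Stage 2: ω_r = 1 − (19/71)(0−1) = 90/71
  ⇒ ω_r²/ω_c² = 90/71
Coupling ω_c² = ω_c¹ ⇒ overall = 34/47 × 90/71 = 3060/3337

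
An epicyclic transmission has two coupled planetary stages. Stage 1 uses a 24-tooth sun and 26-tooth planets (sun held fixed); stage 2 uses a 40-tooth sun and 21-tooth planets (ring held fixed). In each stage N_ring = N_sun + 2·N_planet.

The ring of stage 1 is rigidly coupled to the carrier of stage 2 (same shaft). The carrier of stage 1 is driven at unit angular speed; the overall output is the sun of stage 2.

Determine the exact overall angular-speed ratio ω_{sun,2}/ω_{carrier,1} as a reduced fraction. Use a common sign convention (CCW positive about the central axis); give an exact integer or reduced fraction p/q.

Stage 1: N_ring = 24 + 2·26 = 76
Stage 1: 24(ω_s−ω_c) = −76(ω_r−ω_c),  ω_s=0, ω_c=1
Stage 1: ω_r = 1 − (24/76)(0−1) = 25/19
  ⇒ ω_r¹/ω_c¹ = 25/19
Stage 2: N_ring = 40 + 2·21 = 82
Stage 2: 40(ω_s−ω_c) = −82(ω_r−ω_c),  ω_r=0, ω_c=1
Stage 2: ω_s = 1 − (82/40)(0−1) = 61/20
  ⇒ ω_s²/ω_c² = 61/20
Coupling ω_c² = ω_r¹ ⇒ overall = 25/19 × 61/20 = 305/76

305/76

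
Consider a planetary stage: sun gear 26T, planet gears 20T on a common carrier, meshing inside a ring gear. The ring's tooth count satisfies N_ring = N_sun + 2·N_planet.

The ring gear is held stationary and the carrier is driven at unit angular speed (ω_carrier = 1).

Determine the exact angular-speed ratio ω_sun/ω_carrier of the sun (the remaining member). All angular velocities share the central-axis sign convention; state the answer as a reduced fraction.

46/13

N_ring = 26 + 2·20 = 66
26(ω_s−ω_c) = −66(ω_r−ω_c),  ω_r=0, ω_c=1
ω_s = 1 − (66/26)(0−1) = 46/13
ω_s/ω_c = 46/13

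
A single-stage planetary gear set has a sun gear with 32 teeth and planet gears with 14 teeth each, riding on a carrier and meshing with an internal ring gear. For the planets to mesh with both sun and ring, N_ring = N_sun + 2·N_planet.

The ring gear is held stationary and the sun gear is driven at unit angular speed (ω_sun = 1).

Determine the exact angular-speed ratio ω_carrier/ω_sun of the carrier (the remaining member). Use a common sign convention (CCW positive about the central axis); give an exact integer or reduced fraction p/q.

N_ring = 32 + 2·14 = 60
32(ω_s−ω_c) = −60(ω_r−ω_c),  ω_r=0, ω_s=1
32(1−ω_c) = −60(0−ω_c)  ⇒  92ω_c = 32  ⇒  ω_c = 8/23
ω_c/ω_s = 8/23

8/23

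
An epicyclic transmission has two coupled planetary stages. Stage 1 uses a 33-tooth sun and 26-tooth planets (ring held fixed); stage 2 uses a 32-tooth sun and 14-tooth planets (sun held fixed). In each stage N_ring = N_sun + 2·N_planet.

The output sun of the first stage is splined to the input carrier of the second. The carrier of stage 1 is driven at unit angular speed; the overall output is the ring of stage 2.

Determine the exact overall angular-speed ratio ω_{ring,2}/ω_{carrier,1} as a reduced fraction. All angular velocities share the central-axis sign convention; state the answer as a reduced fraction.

Stage 1: N_ring = 33 + 2·26 = 85
Stage 1: 33(ω_s−ω_c) = −85(ω_r−ω_c),  ω_r=0, ω_c=1
Stage 1: ω_s = 1 − (85/33)(0−1) = 118/33
  ⇒ ω_s¹/ω_c¹ = 118/33
Stage 2: N_ring = 32 + 2·14 = 60
Stage 2: 32(ω_s−ω_c) = −60(ω_r−ω_c),  ω_s=0, ω_c=1
Stage 2: ω_r = 1 − (32/60)(0−1) = 23/15
  ⇒ ω_r²/ω_c² = 23/15
Coupling ω_c² = ω_s¹ ⇒ overall = 118/33 × 23/15 = 2714/495

2714/495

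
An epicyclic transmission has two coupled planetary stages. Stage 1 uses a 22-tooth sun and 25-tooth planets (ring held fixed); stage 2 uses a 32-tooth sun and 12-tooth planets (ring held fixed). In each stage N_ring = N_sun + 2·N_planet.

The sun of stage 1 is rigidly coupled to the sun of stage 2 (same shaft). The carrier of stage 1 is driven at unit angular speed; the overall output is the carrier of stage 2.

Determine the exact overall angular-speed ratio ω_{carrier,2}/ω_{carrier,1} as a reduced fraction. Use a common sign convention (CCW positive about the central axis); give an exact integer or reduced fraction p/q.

Stage 1: N_ring = 22 + 2·25 = 72
Stage 1: 22(ω_s−ω_c) = −72(ω_r−ω_c),  ω_r=0, ω_c=1
Stage 1: ω_s = 1 − (72/22)(0−1) = 47/11
  ⇒ ω_s¹/ω_c¹ = 47/11
Stage 2: N_ring = 32 + 2·12 = 56
Stage 2: 32(ω_s−ω_c) = −56(ω_r−ω_c),  ω_r=0, ω_s=1
Stage 2: 32(1−ω_c) = −56(0−ω_c)  ⇒  88ω_c = 32  ⇒  ω_c = 4/11
  ⇒ ω_c²/ω_s² = 4/11
Coupling ω_s² = ω_s¹ ⇒ overall = 47/11 × 4/11 = 188/121

188/121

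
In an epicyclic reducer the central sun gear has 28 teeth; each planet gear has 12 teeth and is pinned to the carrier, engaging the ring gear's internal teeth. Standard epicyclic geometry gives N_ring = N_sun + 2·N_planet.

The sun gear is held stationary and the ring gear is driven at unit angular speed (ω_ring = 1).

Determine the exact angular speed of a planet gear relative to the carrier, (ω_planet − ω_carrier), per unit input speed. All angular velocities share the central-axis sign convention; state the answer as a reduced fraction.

N_ring = 28 + 2·12 = 52
28(ω_s−ω_c) = −52(ω_r−ω_c),  ω_s=0, ω_r=1
28(0−ω_c) = −52(1−ω_c)  ⇒  80ω_c = 52  ⇒  ω_c = 13/20
sun–planet: 28·(0−13/20) = −12·(ω_p−ω_c)  ⇒  ω_p−ω_c = −(28/12)·(-13/20) = 91/60

91/60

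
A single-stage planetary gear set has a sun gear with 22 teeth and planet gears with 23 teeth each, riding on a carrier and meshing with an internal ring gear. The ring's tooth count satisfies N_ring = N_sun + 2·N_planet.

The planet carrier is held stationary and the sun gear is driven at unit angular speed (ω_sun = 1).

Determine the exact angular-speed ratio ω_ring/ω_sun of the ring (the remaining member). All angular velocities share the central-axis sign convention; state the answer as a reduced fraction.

N_ring = 22 + 2·23 = 68
22(ω_s−ω_c) = −68(ω_r−ω_c),  ω_c=0, ω_s=1
ω_r = 0 − (22/68)(1−0) = -11/34
ω_r/ω_s = -11/34

-11/34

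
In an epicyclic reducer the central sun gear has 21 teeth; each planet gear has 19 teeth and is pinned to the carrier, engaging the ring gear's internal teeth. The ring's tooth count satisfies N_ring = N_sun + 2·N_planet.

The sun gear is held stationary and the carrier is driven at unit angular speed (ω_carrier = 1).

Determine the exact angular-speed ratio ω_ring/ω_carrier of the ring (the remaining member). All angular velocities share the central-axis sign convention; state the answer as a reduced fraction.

80/59

N_ring = 21 + 2·19 = 59
21(ω_s−ω_c) = −59(ω_r−ω_c),  ω_s=0, ω_c=1
ω_r = 1 − (21/59)(0−1) = 80/59
ω_r/ω_c = 80/59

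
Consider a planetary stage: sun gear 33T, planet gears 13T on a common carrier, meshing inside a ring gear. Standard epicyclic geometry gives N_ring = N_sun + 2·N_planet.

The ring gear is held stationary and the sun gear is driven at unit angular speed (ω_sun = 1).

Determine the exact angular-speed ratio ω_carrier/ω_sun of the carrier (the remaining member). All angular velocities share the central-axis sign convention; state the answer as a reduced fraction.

N_ring = 33 + 2·13 = 59
33(ω_s−ω_c) = −59(ω_r−ω_c),  ω_r=0, ω_s=1
33(1−ω_c) = −59(0−ω_c)  ⇒  92ω_c = 33  ⇒  ω_c = 33/92
ω_c/ω_s = 33/92

33/92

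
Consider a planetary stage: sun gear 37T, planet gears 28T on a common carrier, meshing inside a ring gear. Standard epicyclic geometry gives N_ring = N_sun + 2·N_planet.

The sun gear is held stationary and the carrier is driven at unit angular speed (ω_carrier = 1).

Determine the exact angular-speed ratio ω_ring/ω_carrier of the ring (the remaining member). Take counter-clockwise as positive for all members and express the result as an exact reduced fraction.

N_ring = 37 + 2·28 = 93
37(ω_s−ω_c) = −93(ω_r−ω_c),  ω_s=0, ω_c=1
ω_r = 1 − (37/93)(0−1) = 130/93
ω_r/ω_c = 130/93

130/93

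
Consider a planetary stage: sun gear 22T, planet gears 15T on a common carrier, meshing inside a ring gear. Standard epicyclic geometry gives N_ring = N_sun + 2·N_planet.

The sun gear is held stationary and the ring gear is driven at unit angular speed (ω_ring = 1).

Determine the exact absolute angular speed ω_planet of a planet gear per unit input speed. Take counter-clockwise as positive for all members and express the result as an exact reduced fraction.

N_ring = 22 + 2·15 = 52
22(ω_s−ω_c) = −52(ω_r−ω_c),  ω_s=0, ω_r=1
22(0−ω_c) = −52(1−ω_c)  ⇒  74ω_c = 52  ⇒  ω_c = 26/37
sun–planet: 22·(0−26/37) = −15·(ω_p−ω_c)  ⇒  ω_p−ω_c = −(22/15)·(-26/37) = 572/555
ω_p = 26/37 + 572/555 = 26/15

26/15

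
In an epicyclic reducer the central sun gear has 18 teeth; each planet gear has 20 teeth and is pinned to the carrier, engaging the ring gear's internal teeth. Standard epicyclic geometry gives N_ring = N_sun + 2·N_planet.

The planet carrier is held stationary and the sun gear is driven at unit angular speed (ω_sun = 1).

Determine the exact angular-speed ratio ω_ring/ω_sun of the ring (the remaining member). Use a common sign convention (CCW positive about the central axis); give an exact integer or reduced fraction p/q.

N_ring = 18 + 2·20 = 58
18(ω_s−ω_c) = −58(ω_r−ω_c),  ω_c=0, ω_s=1
ω_r = 0 − (18/58)(1−0) = -9/29
ω_r/ω_s = -9/29

-9/29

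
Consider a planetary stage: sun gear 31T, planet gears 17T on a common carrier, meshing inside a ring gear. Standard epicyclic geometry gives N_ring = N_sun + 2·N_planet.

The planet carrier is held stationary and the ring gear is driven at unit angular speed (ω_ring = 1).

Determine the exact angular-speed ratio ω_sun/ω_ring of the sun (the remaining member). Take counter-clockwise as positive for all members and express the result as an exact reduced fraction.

N_ring = 31 + 2·17 = 65
31(ω_s−ω_c) = −65(ω_r−ω_c),  ω_c=0, ω_r=1
ω_s = 0 − (65/31)(1−0) = -65/31
ω_s/ω_r = -65/31

-65/31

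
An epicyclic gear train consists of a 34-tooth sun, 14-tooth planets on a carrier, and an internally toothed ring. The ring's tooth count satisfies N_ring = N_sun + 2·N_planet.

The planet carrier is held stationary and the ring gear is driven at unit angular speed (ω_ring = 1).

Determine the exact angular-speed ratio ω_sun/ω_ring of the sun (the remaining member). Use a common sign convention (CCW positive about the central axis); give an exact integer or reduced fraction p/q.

N_ring = 34 + 2·14 = 62
34(ω_s−ω_c) = −62(ω_r−ω_c),  ω_c=0, ω_r=1
ω_s = 0 − (62/34)(1−0) = -31/17
ω_s/ω_r = -31/17

-31/17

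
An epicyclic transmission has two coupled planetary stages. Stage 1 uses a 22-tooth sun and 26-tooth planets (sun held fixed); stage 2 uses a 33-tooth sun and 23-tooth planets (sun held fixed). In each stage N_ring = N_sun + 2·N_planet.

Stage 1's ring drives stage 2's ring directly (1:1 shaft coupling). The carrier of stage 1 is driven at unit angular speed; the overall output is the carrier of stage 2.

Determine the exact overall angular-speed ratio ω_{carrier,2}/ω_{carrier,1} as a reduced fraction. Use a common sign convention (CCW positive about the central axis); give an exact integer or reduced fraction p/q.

Stage 1: N_ring = 22 + 2·26 = 74
Stage 1: 22(ω_s−ω_c) = −74(ω_r−ω_c),  ω_s=0, ω_c=1
Stage 1: ω_r = 1 − (22/74)(0−1) = 48/37
  ⇒ ω_r¹/ω_c¹ = 48/37
Stage 2: N_ring = 33 + 2·23 = 79
Stage 2: 33(ω_s−ω_c) = −79(ω_r−ω_c),  ω_s=0, ω_r=1
Stage 2: 33(0−ω_c) = −79(1−ω_c)  ⇒  112ω_c = 79  ⇒  ω_c = 79/112
  ⇒ ω_c²/ω_r² = 79/112
Coupling ω_r² = ω_r¹ ⇒ overall = 48/37 × 79/112 = 237/259

237/259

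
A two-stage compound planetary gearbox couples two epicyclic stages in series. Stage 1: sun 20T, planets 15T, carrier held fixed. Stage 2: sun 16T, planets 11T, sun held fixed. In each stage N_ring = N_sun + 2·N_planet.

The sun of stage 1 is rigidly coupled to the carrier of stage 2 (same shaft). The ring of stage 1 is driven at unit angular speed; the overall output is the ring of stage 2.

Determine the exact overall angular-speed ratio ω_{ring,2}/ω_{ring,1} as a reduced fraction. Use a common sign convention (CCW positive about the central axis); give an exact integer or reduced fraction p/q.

-135/38

Stage 1: N_ring = 20 + 2·15 = 50
Stage 1: 20(ω_s−ω_c) = −50(ω_r−ω_c),  ω_c=0, ω_r=1
Stage 1: ω_s = 0 − (50/20)(1−0) = -5/2
  ⇒ ω_s¹/ω_r¹ = -5/2
Stage 2: N_ring = 16 + 2·11 = 38
Stage 2: 16(ω_s−ω_c) = −38(ω_r−ω_c),  ω_s=0, ω_c=1
Stage 2: ω_r = 1 − (16/38)(0−1) = 27/19
  ⇒ ω_r²/ω_c² = 27/19
Coupling ω_c² = ω_s¹ ⇒ overall = -5/2 × 27/19 = -135/38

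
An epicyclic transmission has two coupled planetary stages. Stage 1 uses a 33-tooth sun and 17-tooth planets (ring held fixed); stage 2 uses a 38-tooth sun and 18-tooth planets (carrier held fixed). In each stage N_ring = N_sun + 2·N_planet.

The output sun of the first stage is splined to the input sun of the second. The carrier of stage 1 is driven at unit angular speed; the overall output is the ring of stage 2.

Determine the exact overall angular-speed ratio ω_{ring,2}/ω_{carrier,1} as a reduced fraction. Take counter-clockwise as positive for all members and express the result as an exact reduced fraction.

-1900/1221

Stage 1: N_ring = 33 + 2·17 = 67
Stage 1: 33(ω_s−ω_c) = −67(ω_r−ω_c),  ω_r=0, ω_c=1
Stage 1: ω_s = 1 − (67/33)(0−1) = 100/33
  ⇒ ω_s¹/ω_c¹ = 100/33
Stage 2: N_ring = 38 + 2·18 = 74
Stage 2: 38(ω_s−ω_c) = −74(ω_r−ω_c),  ω_c=0, ω_s=1
Stage 2: ω_r = 0 − (38/74)(1−0) = -19/37
  ⇒ ω_r²/ω_s² = -19/37
Coupling ω_s² = ω_s¹ ⇒ overall = 100/33 × -19/37 = -1900/1221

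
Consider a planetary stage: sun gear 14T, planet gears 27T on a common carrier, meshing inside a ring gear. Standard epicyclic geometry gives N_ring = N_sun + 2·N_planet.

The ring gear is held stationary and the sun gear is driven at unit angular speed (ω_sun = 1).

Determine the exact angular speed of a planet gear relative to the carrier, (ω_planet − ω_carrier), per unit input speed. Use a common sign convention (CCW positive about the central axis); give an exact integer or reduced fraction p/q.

-476/1107

N_ring = 14 + 2·27 = 68
14(ω_s−ω_c) = −68(ω_r−ω_c),  ω_r=0, ω_s=1
14(1−ω_c) = −68(0−ω_c)  ⇒  82ω_c = 14  ⇒  ω_c = 7/41
sun–planet: 14·(1−7/41) = −27·(ω_p−ω_c)  ⇒  ω_p−ω_c = −(14/27)·(34/41) = -476/1107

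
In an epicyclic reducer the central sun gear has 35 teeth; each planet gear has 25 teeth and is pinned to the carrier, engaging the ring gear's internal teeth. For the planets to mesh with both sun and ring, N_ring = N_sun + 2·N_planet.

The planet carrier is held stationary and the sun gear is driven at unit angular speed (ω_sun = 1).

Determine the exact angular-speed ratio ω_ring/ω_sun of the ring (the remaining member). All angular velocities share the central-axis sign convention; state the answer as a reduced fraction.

N_ring = 35 + 2·25 = 85
35(ω_s−ω_c) = −85(ω_r−ω_c),  ω_c=0, ω_s=1
ω_r = 0 − (35/85)(1−0) = -7/17
ω_r/ω_s = -7/17

-7/17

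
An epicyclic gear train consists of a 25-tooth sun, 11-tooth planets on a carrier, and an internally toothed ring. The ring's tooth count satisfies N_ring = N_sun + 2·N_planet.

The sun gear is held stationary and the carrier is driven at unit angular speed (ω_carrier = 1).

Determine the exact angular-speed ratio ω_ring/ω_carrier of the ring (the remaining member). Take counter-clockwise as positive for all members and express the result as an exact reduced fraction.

N_ring = 25 + 2·11 = 47
25(ω_s−ω_c) = −47(ω_r−ω_c),  ω_s=0, ω_c=1
ω_r = 1 − (25/47)(0−1) = 72/47
ω_r/ω_c = 72/47

72/47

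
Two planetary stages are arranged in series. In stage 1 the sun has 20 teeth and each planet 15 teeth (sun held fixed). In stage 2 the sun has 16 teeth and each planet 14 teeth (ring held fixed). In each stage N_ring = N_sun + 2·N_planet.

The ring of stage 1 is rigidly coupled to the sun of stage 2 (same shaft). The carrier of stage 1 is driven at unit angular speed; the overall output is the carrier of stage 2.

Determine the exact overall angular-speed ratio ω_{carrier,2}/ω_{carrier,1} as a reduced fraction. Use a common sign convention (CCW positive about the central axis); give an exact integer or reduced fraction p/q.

28/75

Stage 1: N_ring = 20 + 2·15 = 50
Stage 1: 20(ω_s−ω_c) = −50(ω_r−ω_c),  ω_s=0, ω_c=1
Stage 1: ω_r = 1 − (20/50)(0−1) = 7/5
  ⇒ ω_r¹/ω_c¹ = 7/5
Stage 2: N_ring = 16 + 2·14 = 44
Stage 2: 16(ω_s−ω_c) = −44(ω_r−ω_c),  ω_r=0, ω_s=1
Stage 2: 16(1−ω_c) = −44(0−ω_c)  ⇒  60ω_c = 16  ⇒  ω_c = 4/15
  ⇒ ω_c²/ω_s² = 4/15
Coupling ω_s² = ω_r¹ ⇒ overall = 7/5 × 4/15 = 28/75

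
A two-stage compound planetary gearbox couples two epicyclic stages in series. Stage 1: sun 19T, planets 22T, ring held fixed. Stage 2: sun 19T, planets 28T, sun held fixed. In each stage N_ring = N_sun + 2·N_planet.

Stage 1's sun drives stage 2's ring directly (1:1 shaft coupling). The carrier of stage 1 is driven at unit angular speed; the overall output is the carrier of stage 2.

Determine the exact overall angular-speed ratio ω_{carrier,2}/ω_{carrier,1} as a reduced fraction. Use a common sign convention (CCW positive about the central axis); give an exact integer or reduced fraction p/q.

Stage 1: N_ring = 19 + 2·22 = 63
Stage 1: 19(ω_s−ω_c) = −63(ω_r−ω_c),  ω_r=0, ω_c=1
Stage 1: ω_s = 1 − (63/19)(0−1) = 82/19
  ⇒ ω_s¹/ω_c¹ = 82/19
Stage 2: N_ring = 19 + 2·28 = 75
Stage 2: 19(ω_s−ω_c) = −75(ω_r−ω_c),  ω_s=0, ω_r=1
Stage 2: 19(0−ω_c) = −75(1−ω_c)  ⇒  94ω_c = 75  ⇒  ω_c = 75/94
  ⇒ ω_c²/ω_r² = 75/94
Coupling ω_r² = ω_s¹ ⇒ overall = 82/19 × 75/94 = 3075/893

3075/893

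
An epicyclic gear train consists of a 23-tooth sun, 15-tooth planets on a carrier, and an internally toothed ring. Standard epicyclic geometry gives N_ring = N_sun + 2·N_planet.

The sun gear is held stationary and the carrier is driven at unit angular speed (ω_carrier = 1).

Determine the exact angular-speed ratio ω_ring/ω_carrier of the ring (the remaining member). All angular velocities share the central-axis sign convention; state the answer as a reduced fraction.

N_ring = 23 + 2·15 = 53
23(ω_s−ω_c) = −53(ω_r−ω_c),  ω_s=0, ω_c=1
ω_r = 1 − (23/53)(0−1) = 76/53
ω_r/ω_c = 76/53

76/53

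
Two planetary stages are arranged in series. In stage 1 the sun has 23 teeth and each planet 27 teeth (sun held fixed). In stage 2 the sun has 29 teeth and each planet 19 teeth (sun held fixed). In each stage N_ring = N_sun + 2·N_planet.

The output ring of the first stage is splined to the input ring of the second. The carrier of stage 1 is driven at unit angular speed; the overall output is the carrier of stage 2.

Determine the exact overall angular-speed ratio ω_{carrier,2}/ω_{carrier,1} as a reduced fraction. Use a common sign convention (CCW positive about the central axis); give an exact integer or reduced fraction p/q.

1675/1848

Stage 1: N_ring = 23 + 2·27 = 77
Stage 1: 23(ω_s−ω_c) = −77(ω_r−ω_c),  ω_s=0, ω_c=1
Stage 1: ω_r = 1 − (23/77)(0−1) = 100/77
  ⇒ ω_r¹/ω_c¹ = 100/77
Stage 2: N_ring = 29 + 2·19 = 67
Stage 2: 29(ω_s−ω_c) = −67(ω_r−ω_c),  ω_s=0, ω_r=1
Stage 2: 29(0−ω_c) = −67(1−ω_c)  ⇒  96ω_c = 67  ⇒  ω_c = 67/96
  ⇒ ω_c²/ω_r² = 67/96
Coupling ω_r² = ω_r¹ ⇒ overall = 100/77 × 67/96 = 1675/1848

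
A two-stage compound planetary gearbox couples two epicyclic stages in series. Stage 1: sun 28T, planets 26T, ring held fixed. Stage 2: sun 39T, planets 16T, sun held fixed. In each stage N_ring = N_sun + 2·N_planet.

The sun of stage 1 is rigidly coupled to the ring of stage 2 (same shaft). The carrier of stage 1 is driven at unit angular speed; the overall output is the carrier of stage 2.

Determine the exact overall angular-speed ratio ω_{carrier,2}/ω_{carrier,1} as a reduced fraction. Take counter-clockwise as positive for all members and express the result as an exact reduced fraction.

Stage 1: N_ring = 28 + 2·26 = 80
Stage 1: 28(ω_s−ω_c) = −80(ω_r−ω_c),  ω_r=0, ω_c=1
Stage 1: ω_s = 1 − (80/28)(0−1) = 27/7
  ⇒ ω_s¹/ω_c¹ = 27/7
Stage 2: N_ring = 39 + 2·16 = 71
Stage 2: 39(ω_s−ω_c) = −71(ω_r−ω_c),  ω_s=0, ω_r=1
Stage 2: 39(0−ω_c) = −71(1−ω_c)  ⇒  110ω_c = 71  ⇒  ω_c = 71/110
  ⇒ ω_c²/ω_r² = 71/110
Coupling ω_r² = ω_s¹ ⇒ overall = 27/7 × 71/110 = 1917/770

1917/770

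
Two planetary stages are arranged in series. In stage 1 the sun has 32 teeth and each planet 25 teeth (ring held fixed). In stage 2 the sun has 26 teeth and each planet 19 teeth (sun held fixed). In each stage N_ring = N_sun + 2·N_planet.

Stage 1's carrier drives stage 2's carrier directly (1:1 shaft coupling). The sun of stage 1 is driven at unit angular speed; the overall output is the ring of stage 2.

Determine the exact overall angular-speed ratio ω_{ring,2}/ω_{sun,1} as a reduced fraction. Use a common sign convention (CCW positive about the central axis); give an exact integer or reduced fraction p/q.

15/38

Stage 1: N_ring = 32 + 2·25 = 82
Stage 1: 32(ω_s−ω_c) = −82(ω_r−ω_c),  ω_r=0, ω_s=1
Stage 1: 32(1−ω_c) = −82(0−ω_c)  ⇒  114ω_c = 32  ⇒  ω_c = 16/57
  ⇒ ω_c¹/ω_s¹ = 16/57
Stage 2: N_ring = 26 + 2·19 = 64
Stage 2: 26(ω_s−ω_c) = −64(ω_r−ω_c),  ω_s=0, ω_c=1
Stage 2: ω_r = 1 − (26/64)(0−1) = 45/32
  ⇒ ω_r²/ω_c² = 45/32
Coupling ω_c² = ω_c¹ ⇒ overall = 16/57 × 45/32 = 15/38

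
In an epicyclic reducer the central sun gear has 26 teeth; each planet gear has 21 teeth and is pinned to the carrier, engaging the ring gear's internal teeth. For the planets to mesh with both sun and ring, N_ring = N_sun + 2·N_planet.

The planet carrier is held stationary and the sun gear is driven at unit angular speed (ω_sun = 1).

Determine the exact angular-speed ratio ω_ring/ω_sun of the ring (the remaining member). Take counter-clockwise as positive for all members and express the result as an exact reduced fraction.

-13/34

N_ring = 26 + 2·21 = 68
26(ω_s−ω_c) = −68(ω_r−ω_c),  ω_c=0, ω_s=1
ω_r = 0 − (26/68)(1−0) = -13/34
ω_r/ω_s = -13/34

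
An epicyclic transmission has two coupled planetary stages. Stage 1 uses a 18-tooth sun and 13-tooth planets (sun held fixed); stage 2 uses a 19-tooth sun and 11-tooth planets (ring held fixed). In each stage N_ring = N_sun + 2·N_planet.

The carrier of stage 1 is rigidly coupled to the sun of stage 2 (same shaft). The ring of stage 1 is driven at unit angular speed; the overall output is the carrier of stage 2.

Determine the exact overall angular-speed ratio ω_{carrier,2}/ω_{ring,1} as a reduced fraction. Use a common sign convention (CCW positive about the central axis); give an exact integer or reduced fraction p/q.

Stage 1: N_ring = 18 + 2·13 = 44
Stage 1: 18(ω_s−ω_c) = −44(ω_r−ω_c),  ω_s=0, ω_r=1
Stage 1: 18(0−ω_c) = −44(1−ω_c)  ⇒  62ω_c = 44  ⇒  ω_c = 22/31
  ⇒ ω_c¹/ω_r¹ = 22/31
Stage 2: N_ring = 19 + 2·11 = 41
Stage 2: 19(ω_s−ω_c) = −41(ω_r−ω_c),  ω_r=0, ω_s=1
Stage 2: 19(1−ω_c) = −41(0−ω_c)  ⇒  60ω_c = 19  ⇒  ω_c = 19/60
  ⇒ ω_c²/ω_s² = 19/60
Coupling ω_s² = ω_c¹ ⇒ overall = 22/31 × 19/60 = 209/930

209/930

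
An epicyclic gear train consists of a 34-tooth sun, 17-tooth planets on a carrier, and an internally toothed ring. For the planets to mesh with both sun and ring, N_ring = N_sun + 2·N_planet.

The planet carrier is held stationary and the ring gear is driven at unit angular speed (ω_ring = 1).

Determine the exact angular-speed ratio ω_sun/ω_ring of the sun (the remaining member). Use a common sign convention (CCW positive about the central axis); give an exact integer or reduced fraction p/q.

N_ring = 34 + 2·17 = 68
34(ω_s−ω_c) = −68(ω_r−ω_c),  ω_c=0, ω_r=1
ω_s = 0 − (68/34)(1−0) = -2
ω_s/ω_r = -2

-2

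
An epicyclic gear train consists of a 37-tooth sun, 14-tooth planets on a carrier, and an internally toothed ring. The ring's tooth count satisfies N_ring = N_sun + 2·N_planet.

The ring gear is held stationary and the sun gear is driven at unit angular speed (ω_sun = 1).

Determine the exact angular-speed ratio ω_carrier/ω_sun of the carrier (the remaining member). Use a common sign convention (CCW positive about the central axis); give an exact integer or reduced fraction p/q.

37/102

N_ring = 37 + 2·14 = 65
37(ω_s−ω_c) = −65(ω_r−ω_c),  ω_r=0, ω_s=1
37(1−ω_c) = −65(0−ω_c)  ⇒  102ω_c = 37  ⇒  ω_c = 37/102
ω_c/ω_s = 37/102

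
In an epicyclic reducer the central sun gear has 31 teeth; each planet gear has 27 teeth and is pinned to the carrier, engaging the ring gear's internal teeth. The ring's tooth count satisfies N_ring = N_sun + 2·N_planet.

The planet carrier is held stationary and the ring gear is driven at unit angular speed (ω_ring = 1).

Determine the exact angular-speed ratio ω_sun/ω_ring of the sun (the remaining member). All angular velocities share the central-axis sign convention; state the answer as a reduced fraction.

N_ring = 31 + 2·27 = 85
31(ω_s−ω_c) = −85(ω_r−ω_c),  ω_c=0, ω_r=1
ω_s = 0 − (85/31)(1−0) = -85/31
ω_s/ω_r = -85/31

-85/31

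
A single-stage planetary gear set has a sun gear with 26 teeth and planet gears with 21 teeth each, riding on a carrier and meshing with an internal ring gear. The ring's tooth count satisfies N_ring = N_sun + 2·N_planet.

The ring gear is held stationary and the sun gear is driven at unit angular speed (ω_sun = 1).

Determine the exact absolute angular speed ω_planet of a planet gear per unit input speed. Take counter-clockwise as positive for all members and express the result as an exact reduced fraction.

-13/21

N_ring = 26 + 2·21 = 68
26(ω_s−ω_c) = −68(ω_r−ω_c),  ω_r=0, ω_s=1
26(1−ω_c) = −68(0−ω_c)  ⇒  94ω_c = 26  ⇒  ω_c = 13/47
sun–planet: 26·(1−13/47) = −21·(ω_p−ω_c)  ⇒  ω_p−ω_c = −(26/21)·(34/47) = -884/987
ω_p = 13/47 − 884/987 = -13/21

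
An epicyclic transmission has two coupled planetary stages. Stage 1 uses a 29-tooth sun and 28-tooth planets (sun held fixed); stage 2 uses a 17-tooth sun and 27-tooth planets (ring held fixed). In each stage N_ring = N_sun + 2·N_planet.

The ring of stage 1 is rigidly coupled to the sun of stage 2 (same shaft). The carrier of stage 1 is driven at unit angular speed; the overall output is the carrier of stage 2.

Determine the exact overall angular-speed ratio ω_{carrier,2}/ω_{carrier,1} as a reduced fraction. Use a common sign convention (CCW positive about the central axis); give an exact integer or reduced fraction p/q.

57/220

Stage 1: N_ring = 29 + 2·28 = 85
Stage 1: 29(ω_s−ω_c) = −85(ω_r−ω_c),  ω_s=0, ω_c=1
Stage 1: ω_r = 1 − (29/85)(0−1) = 114/85
  ⇒ ω_r¹/ω_c¹ = 114/85
Stage 2: N_ring = 17 + 2·27 = 71
Stage 2: 17(ω_s−ω_c) = −71(ω_r−ω_c),  ω_r=0, ω_s=1
Stage 2: 17(1−ω_c) = −71(0−ω_c)  ⇒  88ω_c = 17  ⇒  ω_c = 17/88
  ⇒ ω_c²/ω_s² = 17/88
Coupling ω_s² = ω_r¹ ⇒ overall = 114/85 × 17/88 = 57/220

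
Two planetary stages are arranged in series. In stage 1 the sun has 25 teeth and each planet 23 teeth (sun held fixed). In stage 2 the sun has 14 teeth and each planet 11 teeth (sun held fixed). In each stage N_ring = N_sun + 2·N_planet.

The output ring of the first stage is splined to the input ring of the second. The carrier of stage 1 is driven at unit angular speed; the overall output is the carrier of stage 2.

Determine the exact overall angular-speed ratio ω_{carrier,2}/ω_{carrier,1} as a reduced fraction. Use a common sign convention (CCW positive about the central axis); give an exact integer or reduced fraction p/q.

1728/1775

Stage 1: N_ring = 25 + 2·23 = 71
Stage 1: 25(ω_s−ω_c) = −71(ω_r−ω_c),  ω_s=0, ω_c=1
Stage 1: ω_r = 1 − (25/71)(0−1) = 96/71
  ⇒ ω_r¹/ω_c¹ = 96/71
Stage 2: N_ring = 14 + 2·11 = 36
Stage 2: 14(ω_s−ω_c) = −36(ω_r−ω_c),  ω_s=0, ω_r=1
Stage 2: 14(0−ω_c) = −36(1−ω_c)  ⇒  50ω_c = 36  ⇒  ω_c = 18/25
  ⇒ ω_c²/ω_r² = 18/25
Coupling ω_r² = ω_r¹ ⇒ overall = 96/71 × 18/25 = 1728/1775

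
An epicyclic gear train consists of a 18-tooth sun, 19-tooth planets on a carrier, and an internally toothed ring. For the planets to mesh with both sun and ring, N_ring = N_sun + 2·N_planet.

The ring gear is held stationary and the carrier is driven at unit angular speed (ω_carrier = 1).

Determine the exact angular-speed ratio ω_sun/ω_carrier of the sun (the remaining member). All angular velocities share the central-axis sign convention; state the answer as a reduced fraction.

N_ring = 18 + 2·19 = 56
18(ω_s−ω_c) = −56(ω_r−ω_c),  ω_r=0, ω_c=1
ω_s = 1 − (56/18)(0−1) = 37/9
ω_s/ω_c = 37/9

37/9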